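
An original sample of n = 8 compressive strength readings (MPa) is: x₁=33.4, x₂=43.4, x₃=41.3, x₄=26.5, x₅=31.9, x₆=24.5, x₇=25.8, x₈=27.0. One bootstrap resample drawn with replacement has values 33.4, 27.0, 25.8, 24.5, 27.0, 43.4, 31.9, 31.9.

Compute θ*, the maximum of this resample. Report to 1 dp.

Maximum = 43.4

θ* = 43.4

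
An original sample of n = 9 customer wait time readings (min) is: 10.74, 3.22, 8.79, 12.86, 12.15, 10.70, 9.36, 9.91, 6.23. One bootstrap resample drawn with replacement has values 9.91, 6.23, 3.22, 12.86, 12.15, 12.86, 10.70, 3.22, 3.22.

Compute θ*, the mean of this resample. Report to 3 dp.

θ* = 8.263

Mean = (9.91 + 6.23 + 3.22 + 12.86 + 12.15 + 12.86 + 10.70 + 3.22 + 3.22) / 9 = 74.370 / 9 = 8.263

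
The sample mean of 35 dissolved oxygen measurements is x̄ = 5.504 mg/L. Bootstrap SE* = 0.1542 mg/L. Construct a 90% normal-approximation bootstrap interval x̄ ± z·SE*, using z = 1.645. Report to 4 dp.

(5.2503, 5.7577)

Margin = 1.645 × 0.1542 = 0.25366
Interval: 5.504 ± 0.25366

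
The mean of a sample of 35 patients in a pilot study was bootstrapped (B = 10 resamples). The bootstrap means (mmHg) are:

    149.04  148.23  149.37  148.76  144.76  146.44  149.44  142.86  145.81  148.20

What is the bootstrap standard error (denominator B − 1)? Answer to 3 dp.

Bootstrap SE is the standard deviation of the 10 replicate means.
Mean of replicates: (149.04 + 148.23 + 149.37 + 148.76 + 144.76 + 146.44 + 149.44 + 142.86 + 145.81 + 148.20) / 10 = 1472.9100 / 10 = 147.2910
Sum of squared deviations: (+1.7490)² + (+0.9390)² + (+2.0790)² + (+1.4690)² + (−2.5310)² + (−0.8510)² + (+2.1490)² + (−4.4310)² + (−1.4810)² + (+0.9090)² = 44.8227
Variance = 44.8227 / 9 = 4.9803
SE* = √4.9803

SE* = 2.232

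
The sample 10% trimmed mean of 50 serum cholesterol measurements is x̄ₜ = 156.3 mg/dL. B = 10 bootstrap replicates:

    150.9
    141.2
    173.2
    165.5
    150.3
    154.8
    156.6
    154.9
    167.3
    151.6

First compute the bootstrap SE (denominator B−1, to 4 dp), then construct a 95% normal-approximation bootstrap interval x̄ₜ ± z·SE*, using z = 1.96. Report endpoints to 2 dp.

(137.71, 174.89)

Mean of replicates = 156.6300; sum of squared deviations = 809.7210; SE* = √(809.7210/9) = 9.4852
Margin = 1.96 × 9.4852 = 18.591
Interval: 156.3 ± 18.591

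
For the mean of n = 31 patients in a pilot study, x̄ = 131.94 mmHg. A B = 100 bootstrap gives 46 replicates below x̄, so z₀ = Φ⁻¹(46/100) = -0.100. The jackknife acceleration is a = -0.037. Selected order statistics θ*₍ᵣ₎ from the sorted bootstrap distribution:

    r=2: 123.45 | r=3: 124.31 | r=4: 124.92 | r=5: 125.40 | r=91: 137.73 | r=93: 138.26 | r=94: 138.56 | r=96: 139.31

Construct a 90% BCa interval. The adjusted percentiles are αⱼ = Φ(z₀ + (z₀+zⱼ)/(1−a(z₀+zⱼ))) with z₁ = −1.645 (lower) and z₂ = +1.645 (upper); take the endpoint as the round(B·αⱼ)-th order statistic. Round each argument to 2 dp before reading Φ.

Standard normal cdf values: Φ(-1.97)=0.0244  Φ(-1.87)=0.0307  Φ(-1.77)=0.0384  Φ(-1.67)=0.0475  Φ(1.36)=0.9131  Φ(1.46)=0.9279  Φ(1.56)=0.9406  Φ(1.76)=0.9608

(123.45, 137.73)

Lower: z₀ + z₁ = -0.100 + (-1.645) = -1.745; 1 − a(z₀+z₁) = 1 − (-0.037)(-1.745) = 0.9354; argument = -0.100 + (-1.745)/0.9354 = -1.9654 → -1.97.
α₁ = Φ(-1.97) = 0.0244; rank = round(100 × 0.0244) = 2; θ*₍2₎ = 123.45.
Upper: z₀ + z₂ = 1.545; 1 − a(z₀+z₂) = 1.0572; argument = 1.3615 → 1.36; α₂ = 0.9131; rank = 91; θ*₍91₎ = 137.73.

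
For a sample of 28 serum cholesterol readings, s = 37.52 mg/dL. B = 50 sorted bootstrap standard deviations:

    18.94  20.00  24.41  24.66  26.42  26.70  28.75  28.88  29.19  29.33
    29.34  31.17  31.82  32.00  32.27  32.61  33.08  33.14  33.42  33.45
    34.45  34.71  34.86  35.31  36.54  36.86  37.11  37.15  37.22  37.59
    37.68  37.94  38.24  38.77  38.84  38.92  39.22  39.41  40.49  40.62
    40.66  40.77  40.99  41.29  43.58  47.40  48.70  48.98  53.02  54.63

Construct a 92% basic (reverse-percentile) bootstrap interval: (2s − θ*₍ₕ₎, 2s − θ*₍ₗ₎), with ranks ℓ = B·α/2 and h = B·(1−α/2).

Percentile endpoints at ranks 2 and 48: θ*₍2₎ = 20.00, θ*₍48₎ = 48.98.
Basic interval reflects these around s:
  lower = 2 × 37.52 − 48.98 = 26.06
  upper = 2 × 37.52 − 20.00 = 55.04

(26.06, 55.04)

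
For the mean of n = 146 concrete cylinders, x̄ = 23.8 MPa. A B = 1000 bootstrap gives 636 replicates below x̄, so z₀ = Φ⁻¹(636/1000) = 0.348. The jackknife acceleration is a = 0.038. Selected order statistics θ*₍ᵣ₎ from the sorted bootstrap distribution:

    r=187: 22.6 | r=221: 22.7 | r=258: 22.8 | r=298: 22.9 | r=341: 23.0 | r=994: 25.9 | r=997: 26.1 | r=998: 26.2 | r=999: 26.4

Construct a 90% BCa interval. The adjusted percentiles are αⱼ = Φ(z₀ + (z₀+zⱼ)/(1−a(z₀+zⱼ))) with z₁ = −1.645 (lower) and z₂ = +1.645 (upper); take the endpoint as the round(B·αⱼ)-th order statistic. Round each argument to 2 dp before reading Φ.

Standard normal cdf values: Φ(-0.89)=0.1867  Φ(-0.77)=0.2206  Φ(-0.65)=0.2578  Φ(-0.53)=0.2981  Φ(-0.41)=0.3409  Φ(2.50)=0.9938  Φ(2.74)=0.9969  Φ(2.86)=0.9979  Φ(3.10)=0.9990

Lower: z₀ + z₁ = 0.348 + (-1.645) = -1.297; 1 − a(z₀+z₁) = 1 − (0.038)(-1.297) = 1.0493; argument = 0.348 + (-1.297)/1.0493 = -0.8881 → -0.89.
α₁ = Φ(-0.89) = 0.1867; rank = round(1000 × 0.1867) = 187; θ*₍187₎ = 22.6.
Upper: z₀ + z₂ = 1.993; 1 − a(z₀+z₂) = 0.9243; argument = 2.5043 → 2.50; α₂ = 0.9938; rank = 994; θ*₍994₎ = 25.9.

(22.6, 25.9)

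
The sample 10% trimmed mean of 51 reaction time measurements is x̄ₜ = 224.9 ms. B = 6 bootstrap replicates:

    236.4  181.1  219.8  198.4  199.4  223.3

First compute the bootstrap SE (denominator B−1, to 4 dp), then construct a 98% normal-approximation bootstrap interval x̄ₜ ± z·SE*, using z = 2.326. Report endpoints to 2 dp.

(177.78, 272.02)

Mean of replicates = 209.7333; sum of squared deviations = 2051.5933; SE* = √(2051.5933/5) = 20.2563
Margin = 2.326 × 20.2563 = 47.116
Interval: 224.9 ± 47.116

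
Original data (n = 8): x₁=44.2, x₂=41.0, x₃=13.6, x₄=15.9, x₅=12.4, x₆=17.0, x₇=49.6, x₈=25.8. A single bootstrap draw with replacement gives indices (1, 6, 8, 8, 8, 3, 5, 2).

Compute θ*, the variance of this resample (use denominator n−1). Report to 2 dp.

θ* = 139.34

Resample values: 44.2, 17.0, 25.8, 25.8, 25.8, 13.6, 12.4, 41.0.
Mean = 25.7000; sum of squared deviations = 975.3600
s² = 975.3600 / 7 = 139.3371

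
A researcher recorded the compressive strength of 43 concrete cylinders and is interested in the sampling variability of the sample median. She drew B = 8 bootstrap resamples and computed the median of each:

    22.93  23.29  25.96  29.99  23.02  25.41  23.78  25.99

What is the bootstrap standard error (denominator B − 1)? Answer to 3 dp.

Bootstrap SE is the standard deviation of the 8 replicate medians.
Mean of replicates: (22.93 + 23.29 + 25.96 + 29.99 + 23.02 + 25.41 + 23.78 + 25.99) / 8 = 200.3700 / 8 = 25.0463
Sum of squared deviations: (−2.1163)² + (−1.7563)² + (+0.9138)² + (+4.9437)² + (−2.0263)² + (+0.3637)² + (−1.2662)² + (+0.9437)² = 39.5706
Variance = 39.5706 / 7 = 5.6529
SE* = √5.6529

SE* = 2.378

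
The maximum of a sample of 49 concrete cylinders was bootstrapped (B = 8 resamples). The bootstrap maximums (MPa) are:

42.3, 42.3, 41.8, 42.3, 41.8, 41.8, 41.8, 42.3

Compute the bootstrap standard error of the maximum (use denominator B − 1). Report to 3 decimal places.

SE* = 0.267

Bootstrap SE is the standard deviation of the 8 replicate maximums.
Mean of replicates: (42.3 + 42.3 + 41.8 + 42.3 + 41.8 + 41.8 + 41.8 + 42.3) / 8 = 336.4000 / 8 = 42.0500
Sum of squared deviations: (+0.2500)² + (+0.2500)² + (−0.2500)² + (+0.2500)² + (−0.2500)² + (−0.2500)² + (−0.2500)² + (+0.2500)² = 0.5000
Variance = 0.5000 / 7 = 0.0714
SE* = √0.0714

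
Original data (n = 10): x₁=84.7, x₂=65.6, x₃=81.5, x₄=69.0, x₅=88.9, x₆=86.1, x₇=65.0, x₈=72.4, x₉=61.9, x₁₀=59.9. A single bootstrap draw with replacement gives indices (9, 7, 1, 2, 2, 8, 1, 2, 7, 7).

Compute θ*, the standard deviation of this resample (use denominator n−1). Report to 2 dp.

θ* = 8.40

Resample values: 61.9, 65.0, 84.7, 65.6, 65.6, 72.4, 84.7, 65.6, 65.0, 65.0.
Mean = 69.5500; sum of squared deviations = 634.6050
s² = 634.6050 / 9 = 70.5117
s = √70.5117 = 8.40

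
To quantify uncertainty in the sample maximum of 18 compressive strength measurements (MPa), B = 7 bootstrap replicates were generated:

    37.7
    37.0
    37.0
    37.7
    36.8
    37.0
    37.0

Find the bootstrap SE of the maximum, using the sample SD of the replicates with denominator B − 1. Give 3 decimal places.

Bootstrap SE is the standard deviation of the 7 replicate maximums.
Mean of replicates: (37.7 + 37.0 + 37.0 + 37.7 + 36.8 + 37.0 + 37.0) / 7 = 260.2000 / 7 = 37.1714
Sum of squared deviations: (+0.5286)² + (−0.1714)² + (−0.1714)² + (+0.5286)² + (−0.3714)² + (−0.1714)² + (−0.1714)² = 0.8143
Variance = 0.8143 / 6 = 0.1357
SE* = √0.1357

SE* = 0.368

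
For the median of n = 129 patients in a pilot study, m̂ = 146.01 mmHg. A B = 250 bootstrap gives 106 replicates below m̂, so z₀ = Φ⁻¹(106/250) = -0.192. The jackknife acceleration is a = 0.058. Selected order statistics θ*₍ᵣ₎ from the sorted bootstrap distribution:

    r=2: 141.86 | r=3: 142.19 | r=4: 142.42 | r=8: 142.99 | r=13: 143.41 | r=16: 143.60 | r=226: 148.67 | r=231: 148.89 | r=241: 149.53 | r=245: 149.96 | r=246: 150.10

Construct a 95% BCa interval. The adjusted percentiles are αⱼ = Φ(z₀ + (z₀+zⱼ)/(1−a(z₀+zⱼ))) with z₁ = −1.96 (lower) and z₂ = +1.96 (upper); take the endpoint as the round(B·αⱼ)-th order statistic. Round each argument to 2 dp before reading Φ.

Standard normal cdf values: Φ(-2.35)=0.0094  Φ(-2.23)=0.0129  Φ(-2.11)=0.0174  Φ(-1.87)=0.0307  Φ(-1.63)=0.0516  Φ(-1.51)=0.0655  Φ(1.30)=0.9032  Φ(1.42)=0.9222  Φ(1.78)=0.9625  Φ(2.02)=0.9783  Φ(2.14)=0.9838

Lower: z₀ + z₁ = -0.192 + (-1.960) = -2.152; 1 − a(z₀+z₁) = 1 − (0.058)(-2.152) = 1.1248; argument = -0.192 + (-2.152)/1.1248 = -2.1052 → -2.11.
α₁ = Φ(-2.11) = 0.0174; rank = round(250 × 0.0174) = 4; θ*₍4₎ = 142.42.
Upper: z₀ + z₂ = 1.768; 1 − a(z₀+z₂) = 0.8975; argument = 1.7780 → 1.78; α₂ = 0.9625; rank = 241; θ*₍241₎ = 149.53.

(142.42, 149.53)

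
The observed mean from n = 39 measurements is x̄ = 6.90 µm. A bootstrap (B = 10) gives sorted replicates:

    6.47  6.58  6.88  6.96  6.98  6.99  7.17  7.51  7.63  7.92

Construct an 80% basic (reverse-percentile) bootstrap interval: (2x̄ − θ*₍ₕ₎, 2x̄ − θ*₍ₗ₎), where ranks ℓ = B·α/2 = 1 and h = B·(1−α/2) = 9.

(6.17, 7.33)

Percentile endpoints at ranks 1 and 9: θ*₍1₎ = 6.47, θ*₍9₎ = 7.63.
Basic interval reflects these around x̄:
  lower = 2 × 6.90 − 7.63 = 6.17
  upper = 2 × 6.90 − 6.47 = 7.33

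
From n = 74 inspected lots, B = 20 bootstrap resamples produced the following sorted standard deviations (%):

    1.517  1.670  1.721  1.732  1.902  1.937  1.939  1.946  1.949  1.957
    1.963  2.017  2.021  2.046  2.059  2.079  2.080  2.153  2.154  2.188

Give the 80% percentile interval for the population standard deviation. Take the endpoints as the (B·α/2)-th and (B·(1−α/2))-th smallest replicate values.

(1.670, 2.153)

α = 0.20; lower rank = 20 × 0.100 = 2; upper rank = 20 × 0.900 = 18.
The 2nd smallest replicate is 1.670; the 18th is 2.153.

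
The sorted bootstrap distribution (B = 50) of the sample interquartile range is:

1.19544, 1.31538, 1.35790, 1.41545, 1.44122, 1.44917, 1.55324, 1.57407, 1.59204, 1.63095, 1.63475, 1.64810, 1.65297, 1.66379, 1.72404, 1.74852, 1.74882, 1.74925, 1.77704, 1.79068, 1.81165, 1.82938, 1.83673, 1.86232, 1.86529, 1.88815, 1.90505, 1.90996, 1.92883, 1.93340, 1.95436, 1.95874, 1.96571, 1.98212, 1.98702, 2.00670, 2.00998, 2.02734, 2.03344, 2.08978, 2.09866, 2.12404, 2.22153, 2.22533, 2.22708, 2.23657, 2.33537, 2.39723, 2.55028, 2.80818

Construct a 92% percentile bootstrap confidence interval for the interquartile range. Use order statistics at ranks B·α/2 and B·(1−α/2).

(1.31538, 2.39723)

α = 0.08; lower rank = 50 × 0.040 = 2; upper rank = 50 × 0.960 = 48.
The 2nd smallest replicate is 1.31538; the 48th is 2.39723.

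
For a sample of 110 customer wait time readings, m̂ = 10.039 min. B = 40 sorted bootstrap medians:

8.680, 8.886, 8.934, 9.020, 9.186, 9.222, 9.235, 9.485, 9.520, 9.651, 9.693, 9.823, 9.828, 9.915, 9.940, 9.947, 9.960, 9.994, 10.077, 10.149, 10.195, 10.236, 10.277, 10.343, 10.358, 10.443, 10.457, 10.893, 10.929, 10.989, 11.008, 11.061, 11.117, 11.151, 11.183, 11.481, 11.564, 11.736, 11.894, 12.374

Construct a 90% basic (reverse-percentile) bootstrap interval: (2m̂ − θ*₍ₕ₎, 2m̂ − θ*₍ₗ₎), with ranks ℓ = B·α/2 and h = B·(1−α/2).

(8.342, 11.192)

Percentile endpoints at ranks 2 and 38: θ*₍2₎ = 8.886, θ*₍38₎ = 11.736.
Basic interval reflects these around m̂:
  lower = 2 × 10.039 − 11.736 = 8.342
  upper = 2 × 10.039 − 8.886 = 11.192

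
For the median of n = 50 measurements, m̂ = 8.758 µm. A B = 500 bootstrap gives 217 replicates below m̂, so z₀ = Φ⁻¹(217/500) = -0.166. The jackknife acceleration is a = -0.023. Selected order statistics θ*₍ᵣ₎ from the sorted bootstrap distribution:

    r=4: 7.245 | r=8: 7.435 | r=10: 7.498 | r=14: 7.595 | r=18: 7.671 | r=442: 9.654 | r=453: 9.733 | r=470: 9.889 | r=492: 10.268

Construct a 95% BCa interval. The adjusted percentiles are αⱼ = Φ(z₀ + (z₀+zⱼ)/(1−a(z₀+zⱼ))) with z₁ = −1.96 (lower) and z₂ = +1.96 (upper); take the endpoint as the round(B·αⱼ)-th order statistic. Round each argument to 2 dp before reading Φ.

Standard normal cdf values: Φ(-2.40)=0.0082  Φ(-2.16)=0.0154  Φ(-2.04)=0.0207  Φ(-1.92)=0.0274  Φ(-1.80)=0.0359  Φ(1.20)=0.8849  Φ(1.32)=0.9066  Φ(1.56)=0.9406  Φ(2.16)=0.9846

Lower: z₀ + z₁ = -0.166 + (-1.960) = -2.126; 1 − a(z₀+z₁) = 1 − (-0.023)(-2.126) = 0.9511; argument = -0.166 + (-2.126)/0.9511 = -2.4013 → -2.40.
α₁ = Φ(-2.40) = 0.0082; rank = round(500 × 0.0082) = 4; θ*₍4₎ = 7.245.
Upper: z₀ + z₂ = 1.794; 1 − a(z₀+z₂) = 1.0413; argument = 1.5569 → 1.56; α₂ = 0.9406; rank = 470; θ*₍470₎ = 9.889.

(7.245, 9.889)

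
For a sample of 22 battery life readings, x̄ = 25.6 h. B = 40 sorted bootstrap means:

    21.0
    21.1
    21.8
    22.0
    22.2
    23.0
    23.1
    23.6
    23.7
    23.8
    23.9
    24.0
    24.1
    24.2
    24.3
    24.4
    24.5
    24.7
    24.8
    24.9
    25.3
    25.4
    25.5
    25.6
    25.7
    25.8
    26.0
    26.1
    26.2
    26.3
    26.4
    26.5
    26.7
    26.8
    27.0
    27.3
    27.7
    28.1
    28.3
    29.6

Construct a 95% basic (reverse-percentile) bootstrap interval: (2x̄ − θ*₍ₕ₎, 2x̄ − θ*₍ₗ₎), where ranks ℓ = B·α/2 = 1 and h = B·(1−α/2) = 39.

Percentile endpoints at ranks 1 and 39: θ*₍1₎ = 21.0, θ*₍39₎ = 28.3.
Basic interval reflects these around x̄:
  lower = 2 × 25.6 − 28.3 = 22.9
  upper = 2 × 25.6 − 21.0 = 30.2

(22.9, 30.2)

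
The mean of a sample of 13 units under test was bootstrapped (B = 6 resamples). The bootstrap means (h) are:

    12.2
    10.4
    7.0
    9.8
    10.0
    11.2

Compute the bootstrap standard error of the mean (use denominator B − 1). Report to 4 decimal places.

Bootstrap SE is the standard deviation of the 6 replicate means.
Mean of replicates: (12.2 + 10.4 + 7.0 + 9.8 + 10.0 + 11.2) / 6 = 60.60000 / 6 = 10.10000
Sum of squared deviations: (+2.10000)² + (+0.30000)² + (−3.10000)² + (−0.30000)² + (−0.10000)² + (+1.10000)² = 15.42000
Variance = 15.42000 / 5 = 3.08400
SE* = √3.08400

SE* = 1.7561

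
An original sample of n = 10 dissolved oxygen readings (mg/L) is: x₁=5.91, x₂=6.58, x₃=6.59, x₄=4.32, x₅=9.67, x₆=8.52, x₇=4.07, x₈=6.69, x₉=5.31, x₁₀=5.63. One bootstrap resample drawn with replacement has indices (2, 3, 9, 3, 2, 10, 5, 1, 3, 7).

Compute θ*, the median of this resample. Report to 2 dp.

θ* = 6.58

Resample values: 6.58, 6.59, 5.31, 6.59, 6.58, 5.63, 9.67, 5.91, 6.59, 4.07.
Sorted: 4.07, 5.31, 5.63, 5.91, 6.58, 6.58, 6.59, 6.59, 6.59, 9.67
Median = average of the two middle values = 6.58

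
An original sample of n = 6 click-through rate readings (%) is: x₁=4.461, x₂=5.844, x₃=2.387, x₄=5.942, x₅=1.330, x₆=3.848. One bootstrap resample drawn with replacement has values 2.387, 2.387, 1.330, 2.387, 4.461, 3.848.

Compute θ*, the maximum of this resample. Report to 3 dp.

θ* = 4.461

Maximum = 4.461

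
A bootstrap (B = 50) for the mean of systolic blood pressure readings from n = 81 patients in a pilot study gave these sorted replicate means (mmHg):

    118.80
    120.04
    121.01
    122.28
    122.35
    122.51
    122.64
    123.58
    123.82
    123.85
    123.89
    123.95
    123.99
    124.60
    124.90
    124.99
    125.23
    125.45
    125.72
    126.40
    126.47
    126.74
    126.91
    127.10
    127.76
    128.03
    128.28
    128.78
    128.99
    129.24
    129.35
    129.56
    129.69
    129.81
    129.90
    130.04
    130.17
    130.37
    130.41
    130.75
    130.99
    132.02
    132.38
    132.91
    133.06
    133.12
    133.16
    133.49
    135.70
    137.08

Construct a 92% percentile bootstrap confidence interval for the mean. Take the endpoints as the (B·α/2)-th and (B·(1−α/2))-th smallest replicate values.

α = 0.08; lower rank = 50 × 0.040 = 2; upper rank = 50 × 0.960 = 48.
The 2nd smallest replicate is 120.04; the 48th is 133.49.

(120.04, 133.49)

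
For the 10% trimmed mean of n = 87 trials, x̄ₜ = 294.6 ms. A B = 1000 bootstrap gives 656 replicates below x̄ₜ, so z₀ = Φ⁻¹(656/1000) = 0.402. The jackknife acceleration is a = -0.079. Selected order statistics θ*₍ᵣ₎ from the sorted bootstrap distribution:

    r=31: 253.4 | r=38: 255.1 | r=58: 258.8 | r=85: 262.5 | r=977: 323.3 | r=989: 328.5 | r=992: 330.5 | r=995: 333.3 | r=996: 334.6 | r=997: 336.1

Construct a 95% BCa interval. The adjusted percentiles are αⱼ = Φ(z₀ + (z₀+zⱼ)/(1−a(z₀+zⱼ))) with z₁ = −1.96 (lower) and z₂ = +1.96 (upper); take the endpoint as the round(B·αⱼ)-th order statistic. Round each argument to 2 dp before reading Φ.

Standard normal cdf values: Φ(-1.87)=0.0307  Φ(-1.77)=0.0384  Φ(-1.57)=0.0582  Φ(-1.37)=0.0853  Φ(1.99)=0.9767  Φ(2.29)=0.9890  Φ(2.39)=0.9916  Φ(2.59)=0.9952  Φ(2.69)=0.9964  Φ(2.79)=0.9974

(262.5, 330.5)

Lower: z₀ + z₁ = 0.402 + (-1.960) = -1.558; 1 − a(z₀+z₁) = 1 − (-0.079)(-1.558) = 0.8769; argument = 0.402 + (-1.558)/0.8769 = -1.3747 → -1.37.
α₁ = Φ(-1.37) = 0.0853; rank = round(1000 × 0.0853) = 85; θ*₍85₎ = 262.5.
Upper: z₀ + z₂ = 2.362; 1 − a(z₀+z₂) = 1.1866; argument = 2.3926 → 2.39; α₂ = 0.9916; rank = 992; θ*₍992₎ = 330.5.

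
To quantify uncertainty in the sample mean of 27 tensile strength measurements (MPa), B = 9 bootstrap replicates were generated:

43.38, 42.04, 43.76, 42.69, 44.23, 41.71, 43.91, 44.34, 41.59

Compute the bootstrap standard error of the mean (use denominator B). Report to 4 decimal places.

Bootstrap SE is the standard deviation of the 9 replicate means.
Mean of replicates: (43.38 + 42.04 + 43.76 + 42.69 + 44.23 + 41.71 + 43.91 + 44.34 + 41.59) / 9 = 387.65000 / 9 = 43.07222
Sum of squared deviations: (+0.30778)² + (−1.03222)² + (+0.68778)² + (−0.38222)² + (+1.15778)² + (−1.36222)² + (+0.83778)² + (+1.26778)² + (−1.48222)² = 9.48156
Variance = 9.48156 / 9 = 1.05351
SE* = √1.05351

SE* = 1.0264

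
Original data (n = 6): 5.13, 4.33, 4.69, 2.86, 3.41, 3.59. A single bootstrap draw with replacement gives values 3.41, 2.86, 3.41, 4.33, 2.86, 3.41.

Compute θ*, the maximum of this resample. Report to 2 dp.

Maximum = 4.33

θ* = 4.33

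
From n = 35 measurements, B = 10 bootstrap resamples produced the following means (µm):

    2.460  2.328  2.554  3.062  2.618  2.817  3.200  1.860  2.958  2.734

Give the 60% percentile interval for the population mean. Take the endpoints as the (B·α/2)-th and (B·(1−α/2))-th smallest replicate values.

Sorted replicates: 1.860, 2.328, 2.460, 2.554, 2.618, 2.734, 2.817, 2.958, 3.062, 3.200
α = 0.40; lower rank = 10 × 0.200 = 2; upper rank = 10 × 0.800 = 8.
The 2nd smallest replicate is 2.328; the 8th is 2.958.

(2.328, 2.958)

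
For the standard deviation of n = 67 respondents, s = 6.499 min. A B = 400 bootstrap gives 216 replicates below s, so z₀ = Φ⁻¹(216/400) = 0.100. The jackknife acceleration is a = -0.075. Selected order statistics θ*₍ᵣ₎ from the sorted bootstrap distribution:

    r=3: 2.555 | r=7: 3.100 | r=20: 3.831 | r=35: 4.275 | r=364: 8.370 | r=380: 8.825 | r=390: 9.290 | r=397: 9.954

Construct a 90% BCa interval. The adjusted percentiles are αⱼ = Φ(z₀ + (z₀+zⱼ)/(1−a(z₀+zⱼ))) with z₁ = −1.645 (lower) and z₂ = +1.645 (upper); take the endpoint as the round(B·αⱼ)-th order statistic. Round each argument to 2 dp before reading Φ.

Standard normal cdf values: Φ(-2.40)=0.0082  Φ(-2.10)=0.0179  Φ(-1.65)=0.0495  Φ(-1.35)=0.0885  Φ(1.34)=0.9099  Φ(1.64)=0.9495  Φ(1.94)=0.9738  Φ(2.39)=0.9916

(3.831, 8.825)

Lower: z₀ + z₁ = 0.100 + (-1.645) = -1.545; 1 − a(z₀+z₁) = 1 − (-0.075)(-1.545) = 0.8841; argument = 0.100 + (-1.545)/0.8841 = -1.6475 → -1.65.
α₁ = Φ(-1.65) = 0.0495; rank = round(400 × 0.0495) = 20; θ*₍20₎ = 3.831.
Upper: z₀ + z₂ = 1.745; 1 − a(z₀+z₂) = 1.1309; argument = 1.6431 → 1.64; α₂ = 0.9495; rank = 380; θ*₍380₎ = 8.825.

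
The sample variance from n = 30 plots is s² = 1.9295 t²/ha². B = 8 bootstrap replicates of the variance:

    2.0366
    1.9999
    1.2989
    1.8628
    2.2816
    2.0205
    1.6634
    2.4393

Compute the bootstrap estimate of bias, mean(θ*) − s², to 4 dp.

mean(θ*) = (2.0366 + 1.9999 + 1.2989 + 1.8628 + 2.2816 + 2.0205 + 1.6634 + 2.4393) / 8 = 1.95037
bias = 1.95037 − 1.9295

bias = +0.0209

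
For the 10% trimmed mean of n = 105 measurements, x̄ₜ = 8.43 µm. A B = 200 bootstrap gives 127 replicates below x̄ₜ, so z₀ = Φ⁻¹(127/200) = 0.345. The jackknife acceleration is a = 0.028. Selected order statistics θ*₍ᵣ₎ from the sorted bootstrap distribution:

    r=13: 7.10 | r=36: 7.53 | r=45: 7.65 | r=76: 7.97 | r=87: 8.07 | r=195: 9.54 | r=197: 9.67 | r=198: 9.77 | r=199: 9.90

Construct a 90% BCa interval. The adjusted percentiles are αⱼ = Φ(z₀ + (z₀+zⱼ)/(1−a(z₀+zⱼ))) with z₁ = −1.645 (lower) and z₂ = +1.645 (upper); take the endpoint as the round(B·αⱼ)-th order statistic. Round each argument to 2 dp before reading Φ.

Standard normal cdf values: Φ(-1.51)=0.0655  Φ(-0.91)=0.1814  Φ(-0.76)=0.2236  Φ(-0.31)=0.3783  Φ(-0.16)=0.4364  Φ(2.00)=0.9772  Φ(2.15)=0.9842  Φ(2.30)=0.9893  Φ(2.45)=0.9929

Lower: z₀ + z₁ = 0.345 + (-1.645) = -1.300; 1 − a(z₀+z₁) = 1 − (0.028)(-1.300) = 1.0364; argument = 0.345 + (-1.300)/1.0364 = -0.9093 → -0.91.
α₁ = Φ(-0.91) = 0.1814; rank = round(200 × 0.1814) = 36; θ*₍36₎ = 7.53.
Upper: z₀ + z₂ = 1.990; 1 − a(z₀+z₂) = 0.9443; argument = 2.4524 → 2.45; α₂ = 0.9929; rank = 199; θ*₍199₎ = 9.90.

(7.53, 9.90)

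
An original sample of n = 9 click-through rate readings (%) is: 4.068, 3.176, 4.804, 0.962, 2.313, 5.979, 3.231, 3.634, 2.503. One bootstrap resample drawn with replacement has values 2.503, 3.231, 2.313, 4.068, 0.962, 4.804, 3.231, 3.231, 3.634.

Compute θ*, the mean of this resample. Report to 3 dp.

θ* = 3.109

Mean = (2.503 + 3.231 + 2.313 + 4.068 + 0.962 + 4.804 + 3.231 + 3.231 + 3.634) / 9 = 27.9770 / 9 = 3.109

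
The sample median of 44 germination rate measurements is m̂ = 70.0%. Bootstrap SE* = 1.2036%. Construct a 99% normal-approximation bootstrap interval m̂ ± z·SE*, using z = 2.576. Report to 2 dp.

Margin = 2.576 × 1.2036 = 3.100
Interval: 70.0 ± 3.100

(66.90, 73.10)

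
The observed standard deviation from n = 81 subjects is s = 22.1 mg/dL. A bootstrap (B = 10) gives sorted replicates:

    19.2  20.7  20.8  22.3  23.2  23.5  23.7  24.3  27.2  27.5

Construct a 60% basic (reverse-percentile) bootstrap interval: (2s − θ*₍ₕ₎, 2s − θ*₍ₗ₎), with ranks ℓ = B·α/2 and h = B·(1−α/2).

(19.9, 23.5)

Percentile endpoints at ranks 2 and 8: θ*₍2₎ = 20.7, θ*₍8₎ = 24.3.
Basic interval reflects these around s:
  lower = 2 × 22.1 − 24.3 = 19.9
  upper = 2 × 22.1 − 20.7 = 23.5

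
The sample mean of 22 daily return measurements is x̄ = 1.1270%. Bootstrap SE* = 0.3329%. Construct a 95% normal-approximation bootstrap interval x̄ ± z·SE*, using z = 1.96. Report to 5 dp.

Margin = 1.96 × 0.3329 = 0.652484
Interval: 1.1270 ± 0.652484

(0.47452, 1.77948)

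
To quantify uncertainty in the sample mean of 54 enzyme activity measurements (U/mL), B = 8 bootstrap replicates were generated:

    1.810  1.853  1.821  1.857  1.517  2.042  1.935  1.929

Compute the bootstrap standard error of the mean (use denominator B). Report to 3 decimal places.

SE* = 0.143

Bootstrap SE is the standard deviation of the 8 replicate means.
Mean of replicates: (1.810 + 1.853 + 1.821 + 1.857 + 1.517 + 2.042 + 1.935 + 1.929) / 8 = 14.7640 / 8 = 1.8455
Sum of squared deviations: (−0.0355)² + (+0.0075)² + (−0.0245)² + (+0.0115)² + (−0.3285)² + (+0.1965)² + (+0.0895)² + (+0.0835)² = 0.1636
Variance = 0.1636 / 8 = 0.0204
SE* = √0.0204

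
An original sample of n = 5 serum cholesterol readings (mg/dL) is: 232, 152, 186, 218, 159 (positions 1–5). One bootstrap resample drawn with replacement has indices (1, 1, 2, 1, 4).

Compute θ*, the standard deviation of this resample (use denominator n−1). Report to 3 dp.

Resample values: 232, 232, 152, 232, 218.
Mean = 213.2000; sum of squared deviations = 4828.8000
s² = 4828.8000 / 4 = 1207.2000
s = √1207.2000 = 34.745

θ* = 34.745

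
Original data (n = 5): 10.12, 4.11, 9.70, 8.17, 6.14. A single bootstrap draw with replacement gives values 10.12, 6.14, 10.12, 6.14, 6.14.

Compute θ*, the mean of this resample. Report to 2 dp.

Mean = (10.12 + 6.14 + 10.12 + 6.14 + 6.14) / 5 = 38.660 / 5 = 7.73

θ* = 7.73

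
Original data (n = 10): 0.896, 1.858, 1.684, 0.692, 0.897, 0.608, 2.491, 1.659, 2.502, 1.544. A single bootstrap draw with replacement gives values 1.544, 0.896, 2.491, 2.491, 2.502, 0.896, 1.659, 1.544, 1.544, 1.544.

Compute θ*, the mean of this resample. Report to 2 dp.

Mean = (1.544 + 0.896 + 2.491 + 2.491 + 2.502 + 0.896 + 1.659 + 1.544 + 1.544 + 1.544) / 10 = 17.1110 / 10 = 1.71

θ* = 1.71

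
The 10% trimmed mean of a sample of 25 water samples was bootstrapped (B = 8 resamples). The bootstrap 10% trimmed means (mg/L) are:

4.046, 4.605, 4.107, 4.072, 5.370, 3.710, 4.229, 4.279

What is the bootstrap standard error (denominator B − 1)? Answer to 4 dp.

SE* = 0.4993

Bootstrap SE is the standard deviation of the 8 replicate 10% trimmed means.
Mean of replicates: (4.046 + 4.605 + 4.107 + 4.072 + 5.370 + 3.710 + 4.229 + 4.279) / 8 = 34.41800 / 8 = 4.30225
Sum of squared deviations: (−0.25625)² + (+0.30275)² + (−0.19525)² + (−0.23025)² + (+1.06775)² + (−0.59225)² + (−0.07325)² + (−0.02325)² = 1.74522
Variance = 1.74522 / 7 = 0.24932
SE* = √0.24932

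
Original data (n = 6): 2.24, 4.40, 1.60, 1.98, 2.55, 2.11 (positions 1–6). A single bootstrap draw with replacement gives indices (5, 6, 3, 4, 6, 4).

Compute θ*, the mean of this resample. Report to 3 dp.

θ* = 2.055

Resample values: 2.55, 2.11, 1.60, 1.98, 2.11, 1.98.
Mean = (2.55 + 2.11 + 1.60 + 1.98 + 2.11 + 1.98) / 6 = 12.330 / 6 = 2.055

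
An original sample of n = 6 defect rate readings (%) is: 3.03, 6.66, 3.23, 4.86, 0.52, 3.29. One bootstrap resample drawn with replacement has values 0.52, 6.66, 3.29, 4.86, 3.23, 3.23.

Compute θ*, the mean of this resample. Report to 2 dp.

θ* = 3.63

Mean = (0.52 + 6.66 + 3.29 + 4.86 + 3.23 + 3.23) / 6 = 21.790 / 6 = 3.63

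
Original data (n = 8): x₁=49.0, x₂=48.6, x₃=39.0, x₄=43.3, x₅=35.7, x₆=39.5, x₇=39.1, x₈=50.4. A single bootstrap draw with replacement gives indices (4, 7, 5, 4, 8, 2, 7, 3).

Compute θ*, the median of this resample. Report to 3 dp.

θ* = 41.200

Resample values: 43.3, 39.1, 35.7, 43.3, 50.4, 48.6, 39.1, 39.0.
Sorted: 35.7, 39.0, 39.1, 39.1, 43.3, 43.3, 48.6, 50.4
Median = average of the two middle values = 41.200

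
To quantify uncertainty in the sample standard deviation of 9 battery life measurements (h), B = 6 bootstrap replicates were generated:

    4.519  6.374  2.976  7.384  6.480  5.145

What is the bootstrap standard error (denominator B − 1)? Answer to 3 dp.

Bootstrap SE is the standard deviation of the 6 replicate standard deviations.
Mean of replicates: (4.519 + 6.374 + 2.976 + 7.384 + 6.480 + 5.145) / 6 = 32.8780 / 6 = 5.4797
Sum of squared deviations: (−0.9607)² + (+0.8943)² + (−2.5037)² + (+1.9043)² + (+1.0003)² + (−0.3347)² = 12.7302
Variance = 12.7302 / 5 = 2.5460
SE* = √2.5460

SE* = 1.596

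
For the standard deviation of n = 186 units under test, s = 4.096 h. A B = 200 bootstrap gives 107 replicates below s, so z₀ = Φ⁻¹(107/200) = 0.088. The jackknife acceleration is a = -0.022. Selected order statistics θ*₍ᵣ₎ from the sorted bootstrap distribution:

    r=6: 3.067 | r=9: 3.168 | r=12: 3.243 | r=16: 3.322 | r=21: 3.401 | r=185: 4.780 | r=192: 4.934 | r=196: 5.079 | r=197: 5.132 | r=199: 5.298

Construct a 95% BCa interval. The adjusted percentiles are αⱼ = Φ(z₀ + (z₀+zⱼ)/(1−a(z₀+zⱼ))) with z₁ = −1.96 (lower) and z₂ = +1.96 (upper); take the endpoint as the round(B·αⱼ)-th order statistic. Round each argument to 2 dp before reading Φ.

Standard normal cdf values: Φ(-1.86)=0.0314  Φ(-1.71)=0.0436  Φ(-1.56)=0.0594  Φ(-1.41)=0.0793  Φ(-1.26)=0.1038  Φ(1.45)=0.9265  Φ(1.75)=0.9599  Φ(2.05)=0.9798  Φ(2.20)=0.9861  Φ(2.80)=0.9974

Lower: z₀ + z₁ = 0.088 + (-1.960) = -1.872; 1 − a(z₀+z₁) = 1 − (-0.022)(-1.872) = 0.9588; argument = 0.088 + (-1.872)/0.9588 = -1.8644 → -1.86.
α₁ = Φ(-1.86) = 0.0314; rank = round(200 × 0.0314) = 6; θ*₍6₎ = 3.067.
Upper: z₀ + z₂ = 2.048; 1 − a(z₀+z₂) = 1.0451; argument = 2.0477 → 2.05; α₂ = 0.9798; rank = 196; θ*₍196₎ = 5.079.

(3.067, 5.079)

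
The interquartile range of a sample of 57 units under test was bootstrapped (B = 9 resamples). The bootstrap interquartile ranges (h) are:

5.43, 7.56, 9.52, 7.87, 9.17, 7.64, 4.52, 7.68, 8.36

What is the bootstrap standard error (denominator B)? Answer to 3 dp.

SE* = 1.526

Bootstrap SE is the standard deviation of the 9 replicate interquartile ranges.
Mean of replicates: (5.43 + 7.56 + 9.52 + 7.87 + 9.17 + 7.64 + 4.52 + 7.68 + 8.36) / 9 = 67.7500 / 9 = 7.5278
Sum of squared deviations: (−2.0978)² + (+0.0322)² + (+1.9922)² + (+0.3422)² + (+1.6422)² + (+0.1122)² + (−3.0078)² + (+0.1522)² + (+0.8322)² = 20.9598
Variance = 20.9598 / 9 = 2.3289
SE* = √2.3289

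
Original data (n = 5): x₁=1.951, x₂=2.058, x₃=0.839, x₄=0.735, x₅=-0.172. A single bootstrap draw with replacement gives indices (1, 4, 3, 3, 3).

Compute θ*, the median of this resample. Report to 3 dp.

θ* = 0.839

Resample values: 1.951, 0.735, 0.839, 0.839, 0.839.
Sorted: 0.735, 0.839, 0.839, 0.839, 1.951
Median = middle value = 0.839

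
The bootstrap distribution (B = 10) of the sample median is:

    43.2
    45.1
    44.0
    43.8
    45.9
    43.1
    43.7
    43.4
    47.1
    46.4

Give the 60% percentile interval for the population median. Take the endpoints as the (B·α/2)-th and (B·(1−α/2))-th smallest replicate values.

Sorted replicates: 43.1, 43.2, 43.4, 43.7, 43.8, 44.0, 45.1, 45.9, 46.4, 47.1
α = 0.40; lower rank = 10 × 0.200 = 2; upper rank = 10 × 0.800 = 8.
The 2nd smallest replicate is 43.2; the 8th is 45.9.

(43.2, 45.9)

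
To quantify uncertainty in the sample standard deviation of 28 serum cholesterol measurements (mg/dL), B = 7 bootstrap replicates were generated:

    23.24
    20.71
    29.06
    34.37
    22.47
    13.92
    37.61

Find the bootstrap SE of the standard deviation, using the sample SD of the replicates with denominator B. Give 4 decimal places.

SE* = 7.6359

Bootstrap SE is the standard deviation of the 7 replicate standard deviations.
Mean of replicates: (23.24 + 20.71 + 29.06 + 34.37 + 22.47 + 13.92 + 37.61) / 7 = 181.38000 / 7 = 25.91143
Sum of squared deviations: (−2.67143)² + (−5.20143)² + (+3.14857)² + (+8.45857)² + (−3.44143)² + (−11.99143)² + (+11.69857)² = 408.14669
Variance = 408.14669 / 7 = 58.30667
SE* = √58.30667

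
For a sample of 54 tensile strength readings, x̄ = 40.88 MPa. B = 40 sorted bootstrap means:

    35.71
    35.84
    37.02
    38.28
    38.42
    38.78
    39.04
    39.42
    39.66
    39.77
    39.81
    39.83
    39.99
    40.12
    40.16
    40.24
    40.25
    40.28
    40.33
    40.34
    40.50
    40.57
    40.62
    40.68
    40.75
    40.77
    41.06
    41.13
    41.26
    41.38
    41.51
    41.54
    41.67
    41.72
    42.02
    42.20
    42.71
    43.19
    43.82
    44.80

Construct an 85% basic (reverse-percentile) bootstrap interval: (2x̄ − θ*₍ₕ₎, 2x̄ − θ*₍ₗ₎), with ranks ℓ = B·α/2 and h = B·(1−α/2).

(39.05, 44.74)

Percentile endpoints at ranks 3 and 37: θ*₍3₎ = 37.02, θ*₍37₎ = 42.71.
Basic interval reflects these around x̄:
  lower = 2 × 40.88 − 42.71 = 39.05
  upper = 2 × 40.88 − 37.02 = 44.74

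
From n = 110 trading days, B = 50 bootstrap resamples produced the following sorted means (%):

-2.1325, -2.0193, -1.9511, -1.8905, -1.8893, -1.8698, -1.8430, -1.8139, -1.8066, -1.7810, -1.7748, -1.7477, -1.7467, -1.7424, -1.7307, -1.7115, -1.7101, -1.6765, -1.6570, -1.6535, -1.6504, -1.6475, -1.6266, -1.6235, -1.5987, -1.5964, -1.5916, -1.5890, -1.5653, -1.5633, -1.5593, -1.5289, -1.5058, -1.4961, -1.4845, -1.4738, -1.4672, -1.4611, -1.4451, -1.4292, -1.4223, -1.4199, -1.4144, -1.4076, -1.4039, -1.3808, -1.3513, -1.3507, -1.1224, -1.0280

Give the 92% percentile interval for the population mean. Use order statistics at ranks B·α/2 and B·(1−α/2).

(-2.0193, -1.3507)

α = 0.08; lower rank = 50 × 0.040 = 2; upper rank = 50 × 0.960 = 48.
The 2nd smallest replicate is -2.0193; the 48th is -1.3507.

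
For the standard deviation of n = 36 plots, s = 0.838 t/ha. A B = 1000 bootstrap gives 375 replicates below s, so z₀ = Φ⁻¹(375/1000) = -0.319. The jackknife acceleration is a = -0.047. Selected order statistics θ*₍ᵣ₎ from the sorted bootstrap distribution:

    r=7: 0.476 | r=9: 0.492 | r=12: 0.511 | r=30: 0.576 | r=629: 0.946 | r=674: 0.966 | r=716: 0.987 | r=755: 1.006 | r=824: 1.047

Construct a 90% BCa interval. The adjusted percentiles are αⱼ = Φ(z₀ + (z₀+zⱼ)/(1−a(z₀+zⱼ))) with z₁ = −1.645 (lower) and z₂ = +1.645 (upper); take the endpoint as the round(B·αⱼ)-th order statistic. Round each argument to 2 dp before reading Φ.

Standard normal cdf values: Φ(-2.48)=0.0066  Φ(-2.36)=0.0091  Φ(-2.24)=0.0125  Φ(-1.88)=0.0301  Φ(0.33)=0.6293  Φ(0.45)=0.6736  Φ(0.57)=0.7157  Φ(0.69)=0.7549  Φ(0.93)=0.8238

(0.476, 1.047)

Lower: z₀ + z₁ = -0.319 + (-1.645) = -1.964; 1 − a(z₀+z₁) = 1 − (-0.047)(-1.964) = 0.9077; argument = -0.319 + (-1.964)/0.9077 = -2.4827 → -2.48.
α₁ = Φ(-2.48) = 0.0066; rank = round(1000 × 0.0066) = 7; θ*₍7₎ = 0.476.
Upper: z₀ + z₂ = 1.326; 1 − a(z₀+z₂) = 1.0623; argument = 0.9292 → 0.93; α₂ = 0.8238; rank = 824; θ*₍824₎ = 1.047.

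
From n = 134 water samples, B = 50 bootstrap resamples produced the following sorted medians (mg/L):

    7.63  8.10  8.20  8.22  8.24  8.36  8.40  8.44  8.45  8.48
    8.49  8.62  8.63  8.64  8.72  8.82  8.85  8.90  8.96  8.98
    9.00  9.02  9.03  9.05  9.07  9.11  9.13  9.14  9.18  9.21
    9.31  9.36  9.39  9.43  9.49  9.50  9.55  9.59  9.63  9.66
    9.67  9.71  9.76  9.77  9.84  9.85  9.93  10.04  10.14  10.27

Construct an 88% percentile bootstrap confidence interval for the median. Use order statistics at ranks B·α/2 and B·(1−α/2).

α = 0.12; lower rank = 50 × 0.060 = 3; upper rank = 50 × 0.940 = 47.
The 3rd smallest replicate is 8.20; the 47th is 9.93.

(8.20, 9.93)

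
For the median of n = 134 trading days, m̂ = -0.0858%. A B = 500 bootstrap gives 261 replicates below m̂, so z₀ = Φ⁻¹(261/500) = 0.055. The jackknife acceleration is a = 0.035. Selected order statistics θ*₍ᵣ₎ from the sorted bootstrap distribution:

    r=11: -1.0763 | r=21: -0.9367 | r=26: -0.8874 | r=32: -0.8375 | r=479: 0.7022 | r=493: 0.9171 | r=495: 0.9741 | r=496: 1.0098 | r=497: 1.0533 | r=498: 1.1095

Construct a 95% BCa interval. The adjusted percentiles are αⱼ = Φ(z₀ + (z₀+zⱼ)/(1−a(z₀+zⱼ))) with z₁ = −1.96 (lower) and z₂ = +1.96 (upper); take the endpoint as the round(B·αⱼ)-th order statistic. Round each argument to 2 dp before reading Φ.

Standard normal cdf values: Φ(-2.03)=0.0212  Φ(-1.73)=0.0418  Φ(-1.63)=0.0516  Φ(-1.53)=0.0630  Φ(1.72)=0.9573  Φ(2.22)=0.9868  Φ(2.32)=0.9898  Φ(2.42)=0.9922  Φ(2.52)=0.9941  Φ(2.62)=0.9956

Lower: z₀ + z₁ = 0.055 + (-1.960) = -1.905; 1 − a(z₀+z₁) = 1 − (0.035)(-1.905) = 1.0667; argument = 0.055 + (-1.905)/1.0667 = -1.7309 → -1.73.
α₁ = Φ(-1.73) = 0.0418; rank = round(500 × 0.0418) = 21; θ*₍21₎ = -0.9367.
Upper: z₀ + z₂ = 2.015; 1 − a(z₀+z₂) = 0.9295; argument = 2.2229 → 2.22; α₂ = 0.9868; rank = 493; θ*₍493₎ = 0.9171.

(-0.9367, 0.9171)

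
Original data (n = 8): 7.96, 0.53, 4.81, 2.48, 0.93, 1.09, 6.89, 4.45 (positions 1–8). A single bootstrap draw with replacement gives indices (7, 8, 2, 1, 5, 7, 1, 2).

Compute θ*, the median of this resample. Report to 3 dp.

Resample values: 6.89, 4.45, 0.53, 7.96, 0.93, 6.89, 7.96, 0.53.
Sorted: 0.53, 0.53, 0.93, 4.45, 6.89, 6.89, 7.96, 7.96
Median = average of the two middle values = 5.670

θ* = 5.670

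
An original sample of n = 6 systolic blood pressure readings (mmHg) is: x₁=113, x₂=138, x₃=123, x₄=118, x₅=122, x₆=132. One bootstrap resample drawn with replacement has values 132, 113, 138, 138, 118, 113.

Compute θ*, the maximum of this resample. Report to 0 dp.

θ* = 138

Maximum = 138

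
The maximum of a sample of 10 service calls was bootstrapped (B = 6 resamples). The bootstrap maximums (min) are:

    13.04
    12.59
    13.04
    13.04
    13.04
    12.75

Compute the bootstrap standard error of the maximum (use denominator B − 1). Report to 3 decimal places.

Bootstrap SE is the standard deviation of the 6 replicate maximums.
Mean of replicates: (13.04 + 12.59 + 13.04 + 13.04 + 13.04 + 12.75) / 6 = 77.5000 / 6 = 12.9167
Sum of squared deviations: (+0.1233)² + (−0.3267)² + (+0.1233)² + (+0.1233)² + (+0.1233)² + (−0.1667)² = 0.1953
Variance = 0.1953 / 5 = 0.0391
SE* = √0.0391

SE* = 0.198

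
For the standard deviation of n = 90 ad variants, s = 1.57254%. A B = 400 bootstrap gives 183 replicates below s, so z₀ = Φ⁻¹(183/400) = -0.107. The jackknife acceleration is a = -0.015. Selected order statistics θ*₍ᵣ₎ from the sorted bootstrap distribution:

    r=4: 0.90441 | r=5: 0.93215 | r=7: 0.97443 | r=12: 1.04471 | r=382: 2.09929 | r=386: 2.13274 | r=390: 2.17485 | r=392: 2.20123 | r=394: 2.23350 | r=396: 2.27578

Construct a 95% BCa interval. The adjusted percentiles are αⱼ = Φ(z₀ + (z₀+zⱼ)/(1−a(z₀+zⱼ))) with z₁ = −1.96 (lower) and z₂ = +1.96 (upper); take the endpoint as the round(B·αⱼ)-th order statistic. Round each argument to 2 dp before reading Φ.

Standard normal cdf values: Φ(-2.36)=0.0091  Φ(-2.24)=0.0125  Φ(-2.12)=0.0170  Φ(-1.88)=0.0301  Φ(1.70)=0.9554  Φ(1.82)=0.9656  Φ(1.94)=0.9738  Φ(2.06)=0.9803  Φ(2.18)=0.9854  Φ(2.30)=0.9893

(0.93215, 2.09929)

Lower: z₀ + z₁ = -0.107 + (-1.960) = -2.067; 1 − a(z₀+z₁) = 1 − (-0.015)(-2.067) = 0.9690; argument = -0.107 + (-2.067)/0.9690 = -2.2401 → -2.24.
α₁ = Φ(-2.24) = 0.0125; rank = round(400 × 0.0125) = 5; θ*₍5₎ = 0.93215.
Upper: z₀ + z₂ = 1.853; 1 − a(z₀+z₂) = 1.0278; argument = 1.6959 → 1.70; α₂ = 0.9554; rank = 382; θ*₍382₎ = 2.09929.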